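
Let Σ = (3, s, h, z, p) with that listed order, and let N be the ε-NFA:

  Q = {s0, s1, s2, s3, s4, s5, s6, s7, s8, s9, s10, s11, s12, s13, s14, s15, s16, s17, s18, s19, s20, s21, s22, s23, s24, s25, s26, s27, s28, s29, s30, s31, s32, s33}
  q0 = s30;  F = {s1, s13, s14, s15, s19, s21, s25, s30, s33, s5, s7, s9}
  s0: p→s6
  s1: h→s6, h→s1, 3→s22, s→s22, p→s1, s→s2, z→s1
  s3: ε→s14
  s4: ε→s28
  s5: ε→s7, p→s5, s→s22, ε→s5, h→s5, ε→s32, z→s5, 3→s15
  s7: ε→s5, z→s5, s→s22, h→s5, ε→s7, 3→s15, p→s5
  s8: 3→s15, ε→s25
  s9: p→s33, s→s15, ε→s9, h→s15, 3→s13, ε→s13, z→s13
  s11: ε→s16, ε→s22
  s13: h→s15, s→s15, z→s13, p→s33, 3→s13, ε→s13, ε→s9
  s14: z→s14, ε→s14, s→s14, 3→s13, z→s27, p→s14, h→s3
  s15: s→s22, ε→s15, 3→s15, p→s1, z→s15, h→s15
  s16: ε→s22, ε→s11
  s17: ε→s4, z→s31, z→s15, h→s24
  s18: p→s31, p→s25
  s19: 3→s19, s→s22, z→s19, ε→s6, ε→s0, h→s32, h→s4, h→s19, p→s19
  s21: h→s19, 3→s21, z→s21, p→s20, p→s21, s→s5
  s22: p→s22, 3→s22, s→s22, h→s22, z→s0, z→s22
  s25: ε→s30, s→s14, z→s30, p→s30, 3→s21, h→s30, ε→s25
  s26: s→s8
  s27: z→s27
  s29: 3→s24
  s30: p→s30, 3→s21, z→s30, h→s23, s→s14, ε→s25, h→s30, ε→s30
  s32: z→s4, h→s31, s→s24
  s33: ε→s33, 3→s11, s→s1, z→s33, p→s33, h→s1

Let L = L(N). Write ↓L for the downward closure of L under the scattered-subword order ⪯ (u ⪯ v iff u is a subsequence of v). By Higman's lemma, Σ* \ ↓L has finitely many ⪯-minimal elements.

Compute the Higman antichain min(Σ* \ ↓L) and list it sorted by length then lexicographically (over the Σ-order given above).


|Q|=34, |F|=12, |δ|=112 (26 ε).
min D↑ (10 st, q0=0, F={7}): 0:3→1,s→2,h→0,z→0,p→0 1:3→1,s→3,h→4,z→1,p→1 2:3→5,s→2,h→2,z→2,p→2 3:3→6,s→7,h→3,z→3,p→3 4:3→4,s→7,h→4,z→4,p→4 5:3→5,s→6,h→6,z→5,p→8 6:3→6,s→7,h→6,z→6,p→9 7:3→7,s→7,h→7,z→7,p→7 8:3→7,s→9,h→9,z→8,p→8 9:3→7,s→7,h→9,z→9,p→9.
'3ss': N↓-sim [27, 21, 13, 5] end={s0,s2,s22,s24,s6} ∉↓L; 3/3 single-dels accept.
'3hs': run [27, 21, 14, 5] end={s0,s2,s22,s24,s6} rej; 3/3 single-dels accept.
's3p3': |S_i|=[27, 21, 11, 8, 5] end={s0,s11,s16,s22,s6} — reject; 4/4 deletions ∈↓L.
3 words, ⪯-incomp.

A = [3ss, 3hs, s3p3].


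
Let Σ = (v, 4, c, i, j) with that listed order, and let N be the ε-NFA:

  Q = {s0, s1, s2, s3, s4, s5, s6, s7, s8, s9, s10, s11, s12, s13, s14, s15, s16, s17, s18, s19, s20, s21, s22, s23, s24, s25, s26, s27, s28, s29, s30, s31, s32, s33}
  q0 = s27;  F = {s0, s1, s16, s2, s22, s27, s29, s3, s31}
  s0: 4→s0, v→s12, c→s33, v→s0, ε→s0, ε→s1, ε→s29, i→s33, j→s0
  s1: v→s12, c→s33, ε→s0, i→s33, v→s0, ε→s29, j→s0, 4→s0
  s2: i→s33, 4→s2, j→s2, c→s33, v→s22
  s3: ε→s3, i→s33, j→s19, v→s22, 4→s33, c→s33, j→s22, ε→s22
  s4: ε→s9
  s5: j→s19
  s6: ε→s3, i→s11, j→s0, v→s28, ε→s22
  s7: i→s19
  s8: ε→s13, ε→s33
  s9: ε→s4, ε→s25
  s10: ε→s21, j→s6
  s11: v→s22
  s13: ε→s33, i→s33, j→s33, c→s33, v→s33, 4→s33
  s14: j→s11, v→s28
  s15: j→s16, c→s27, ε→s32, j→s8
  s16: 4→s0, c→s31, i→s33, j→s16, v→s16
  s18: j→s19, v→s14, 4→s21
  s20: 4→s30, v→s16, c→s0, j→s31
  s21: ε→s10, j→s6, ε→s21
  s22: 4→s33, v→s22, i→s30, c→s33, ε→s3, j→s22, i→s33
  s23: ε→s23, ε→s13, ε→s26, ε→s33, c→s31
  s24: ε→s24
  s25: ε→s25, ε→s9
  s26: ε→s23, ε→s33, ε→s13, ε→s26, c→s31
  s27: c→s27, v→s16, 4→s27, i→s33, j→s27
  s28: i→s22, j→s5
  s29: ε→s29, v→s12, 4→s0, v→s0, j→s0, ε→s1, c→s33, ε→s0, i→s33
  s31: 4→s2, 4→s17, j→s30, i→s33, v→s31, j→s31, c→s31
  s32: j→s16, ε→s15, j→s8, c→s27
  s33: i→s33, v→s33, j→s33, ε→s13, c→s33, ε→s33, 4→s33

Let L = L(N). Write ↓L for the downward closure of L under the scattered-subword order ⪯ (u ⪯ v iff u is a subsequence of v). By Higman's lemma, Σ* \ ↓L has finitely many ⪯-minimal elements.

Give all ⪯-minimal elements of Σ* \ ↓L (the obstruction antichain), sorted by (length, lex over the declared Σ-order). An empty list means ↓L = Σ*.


|Q|=34, |F|=9, |δ|=126 (37 ε).
min D↑ (7 st, q0=0, F={2}): 0:v→1,4→0,c→0,i→2,j→0 1:v→1,4→3,c→4,i→2,j→1 2:v→2,4→2,c→2,i→2,j→2 3:v→3,4→3,c→2,i→2,j→3 4:v→4,4→5,c→4,i→2,j→4 5:v→6,4→5,c→2,i→2,j→5 6:v→6,4→2,c→2,i→2,j→6 (ε-aug+det+¬).
'i': N↓-sim [15, 3] end={s13,s30,s33} ∉↓L; 1/1 deletions ∈↓L.
'v4c': run [15, 14, 12, 2] end={s13,s33} rej; 3/3 deletions ∈↓L.
'vc4v4': |S_i|=[15, 14, 9, 8, 6, 2] end={s13,s33} — reject; 5/5 del acc.
3 obstructions.

min(Σ*\↓L) = [i, v4c, vc4v4].


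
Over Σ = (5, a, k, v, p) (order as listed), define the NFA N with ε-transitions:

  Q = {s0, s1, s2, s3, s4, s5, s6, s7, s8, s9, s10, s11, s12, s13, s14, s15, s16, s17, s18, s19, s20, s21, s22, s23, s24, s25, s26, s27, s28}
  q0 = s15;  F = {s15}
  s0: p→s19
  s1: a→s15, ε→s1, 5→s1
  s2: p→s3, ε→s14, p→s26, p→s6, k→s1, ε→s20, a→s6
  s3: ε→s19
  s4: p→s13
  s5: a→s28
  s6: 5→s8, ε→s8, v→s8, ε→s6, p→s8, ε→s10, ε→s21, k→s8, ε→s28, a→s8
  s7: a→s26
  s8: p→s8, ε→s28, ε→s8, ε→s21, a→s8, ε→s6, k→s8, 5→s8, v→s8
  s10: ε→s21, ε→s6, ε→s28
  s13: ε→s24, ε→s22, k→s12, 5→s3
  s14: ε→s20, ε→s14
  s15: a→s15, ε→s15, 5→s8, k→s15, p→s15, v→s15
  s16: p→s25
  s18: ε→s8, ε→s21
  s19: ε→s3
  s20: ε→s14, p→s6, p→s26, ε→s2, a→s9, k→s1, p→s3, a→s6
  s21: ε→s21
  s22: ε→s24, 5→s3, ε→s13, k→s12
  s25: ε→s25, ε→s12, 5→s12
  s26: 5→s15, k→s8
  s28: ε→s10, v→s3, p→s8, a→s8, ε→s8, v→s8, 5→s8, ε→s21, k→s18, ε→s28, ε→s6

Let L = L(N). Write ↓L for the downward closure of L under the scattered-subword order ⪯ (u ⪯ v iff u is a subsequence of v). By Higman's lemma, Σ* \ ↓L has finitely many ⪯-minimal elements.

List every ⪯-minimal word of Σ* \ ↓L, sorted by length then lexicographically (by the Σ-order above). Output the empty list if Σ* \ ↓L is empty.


A = [5].

|Q|=29, |F|=1, |δ|=82 (36 ε).
min D↑ (2 st, q0=0, F={1}): 0:5→1,a→0,k→0,v→0,p→0 1:5→1,a→1,k→1,v→1,p→1.
'5': run [9, 8] end={s10,s18,s19,s21,s28,s3,s6,s8} — reject; 1/1 deletions ∈↓L.
1 words, ⪯-incomp.


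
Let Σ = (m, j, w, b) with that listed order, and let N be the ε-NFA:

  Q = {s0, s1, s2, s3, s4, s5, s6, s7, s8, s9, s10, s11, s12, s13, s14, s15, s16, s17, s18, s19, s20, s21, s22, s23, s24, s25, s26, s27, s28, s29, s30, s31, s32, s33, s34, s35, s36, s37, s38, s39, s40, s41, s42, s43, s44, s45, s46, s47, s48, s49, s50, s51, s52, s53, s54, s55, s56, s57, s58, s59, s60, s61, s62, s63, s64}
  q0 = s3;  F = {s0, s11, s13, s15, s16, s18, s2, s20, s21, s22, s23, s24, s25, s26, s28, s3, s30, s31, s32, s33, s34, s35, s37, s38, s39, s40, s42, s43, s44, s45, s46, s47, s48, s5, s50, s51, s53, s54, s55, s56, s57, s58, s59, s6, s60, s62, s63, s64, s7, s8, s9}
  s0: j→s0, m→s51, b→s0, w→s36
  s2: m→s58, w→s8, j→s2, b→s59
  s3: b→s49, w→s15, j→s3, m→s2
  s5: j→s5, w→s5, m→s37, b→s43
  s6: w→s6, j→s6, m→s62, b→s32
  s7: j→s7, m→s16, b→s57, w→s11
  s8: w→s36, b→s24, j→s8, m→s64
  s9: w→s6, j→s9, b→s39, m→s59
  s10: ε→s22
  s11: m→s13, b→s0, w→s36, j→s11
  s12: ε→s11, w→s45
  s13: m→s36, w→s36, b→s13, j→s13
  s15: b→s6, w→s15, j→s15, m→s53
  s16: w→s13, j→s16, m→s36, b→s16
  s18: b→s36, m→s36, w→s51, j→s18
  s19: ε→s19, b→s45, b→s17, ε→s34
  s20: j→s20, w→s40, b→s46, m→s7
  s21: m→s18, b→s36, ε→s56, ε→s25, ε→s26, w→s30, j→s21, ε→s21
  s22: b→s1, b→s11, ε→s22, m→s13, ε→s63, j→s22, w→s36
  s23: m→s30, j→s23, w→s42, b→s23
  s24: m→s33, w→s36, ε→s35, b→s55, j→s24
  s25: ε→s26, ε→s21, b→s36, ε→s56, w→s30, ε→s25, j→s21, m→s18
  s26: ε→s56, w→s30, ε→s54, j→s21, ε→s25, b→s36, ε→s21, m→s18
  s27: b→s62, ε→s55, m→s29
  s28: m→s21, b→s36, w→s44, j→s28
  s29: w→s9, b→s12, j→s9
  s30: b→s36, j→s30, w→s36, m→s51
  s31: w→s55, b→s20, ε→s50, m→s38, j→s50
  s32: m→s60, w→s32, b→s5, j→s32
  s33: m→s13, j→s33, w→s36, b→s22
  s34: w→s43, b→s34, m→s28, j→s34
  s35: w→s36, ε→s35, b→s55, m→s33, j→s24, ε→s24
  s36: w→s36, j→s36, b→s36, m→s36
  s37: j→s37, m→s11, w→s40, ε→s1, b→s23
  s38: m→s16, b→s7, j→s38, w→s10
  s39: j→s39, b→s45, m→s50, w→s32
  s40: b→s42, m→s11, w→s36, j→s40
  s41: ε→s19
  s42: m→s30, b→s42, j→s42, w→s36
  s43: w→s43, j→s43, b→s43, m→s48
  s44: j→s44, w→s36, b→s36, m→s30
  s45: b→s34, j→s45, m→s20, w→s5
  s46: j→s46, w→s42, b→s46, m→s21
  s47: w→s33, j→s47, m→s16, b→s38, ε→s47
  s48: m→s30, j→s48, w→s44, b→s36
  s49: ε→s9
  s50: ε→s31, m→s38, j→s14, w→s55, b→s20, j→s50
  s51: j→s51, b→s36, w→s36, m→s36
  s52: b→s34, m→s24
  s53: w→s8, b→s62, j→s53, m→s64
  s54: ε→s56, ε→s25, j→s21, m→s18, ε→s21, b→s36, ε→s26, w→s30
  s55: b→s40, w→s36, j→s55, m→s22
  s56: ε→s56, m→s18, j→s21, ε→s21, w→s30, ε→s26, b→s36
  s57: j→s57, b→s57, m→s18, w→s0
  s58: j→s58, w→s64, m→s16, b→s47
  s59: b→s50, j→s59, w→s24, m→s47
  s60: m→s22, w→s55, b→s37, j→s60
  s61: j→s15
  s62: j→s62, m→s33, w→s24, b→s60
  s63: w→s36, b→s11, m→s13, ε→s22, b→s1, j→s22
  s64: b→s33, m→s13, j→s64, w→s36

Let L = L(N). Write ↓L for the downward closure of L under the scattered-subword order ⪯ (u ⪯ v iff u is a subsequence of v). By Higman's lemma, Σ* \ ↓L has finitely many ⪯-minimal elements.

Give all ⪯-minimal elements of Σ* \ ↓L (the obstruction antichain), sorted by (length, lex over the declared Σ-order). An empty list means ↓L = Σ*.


|Q|=65, |F|=51, |δ|=258 (36 ε).
min D↑ (45 st, q0=0, F={13}): 0:m→1,j→0,w→2,b→3 1:m→4,j→1,w→5,b→6 2:m→7,j→2,w→2,b→8 3:m→6,j→3,w→8,b→9 4:m→10,j→4,w→11,b→12 5:m→11,j→5,w→13,b→14 6:m→12,j→6,w→14,b→15 7:m→11,j→7,w→5,b→16 8:m→16,j→8,w→8,b→17 9:m→15,j→9,w→17,b→18 10:m→13,j→10,w→19,b→10 11:m→19,j→11,w→13,b→20 12:m→10,j→12,w→20,b→21 13:m→13,j→13,w→13,b→13 14:m→20,j→14,w→13,b→22 15:m→21,j→15,w→22,b→23 16:m→20,j→16,w→14,b→24 17:m→24,j→17,w→17,b→25 18:m→23,j→18,w→25,b→26 19:m→13,j→19,w→13,b→19 20:m→19,j→20,w→13,b→27 21:m→10,j→21,w→27,b→28 22:m→27,j→22,w→13,b→29 23:m→28,j→23,w→29,b→30 24:m→27,j→24,w→22,b→31 25:m→31,j→25,w→25,b→32 26:m→33,j→26,w→32,b→26 27:m→19,j→27,w→13,b→34 28:m→10,j→28,w→34,b→35 29:m→34,j→29,w→13,b→36 30:m→37,j→30,w→36,b→30 31:m→34,j→31,w→29,b→38 32:m→39,j→32,w→32,b→32 33:m→37,j→33,w→40,b→13 34:m→19,j→34,w→13,b→41 35:m→42,j→35,w→41,b→35 36:m→43,j→36,w→13,b→36 37:m→42,j→37,w→43,b→13 38:m→43,j→38,w→36,b→38 39:m→43,j→39,w→40,b→13 40:m→43,j→40,w→13,b→13 41:m→44,j→41,w→13,b→41 42:m→13,j→42,w→44,b→13 43:m→44,j→43,w→13,b→13 44:m→13,j→44,w→13,b→13 [Hopcroft].
'mww': run [56, 45, 19, 1] end={s36} rej; 3/3 del acc.
'mmmm': run [56, 45, 24, 5, 1] end={s36} ∉↓L; 4/4 deletions ∈↓L.
'wmmw': N↓-sim [56, 30, 24, 11, 1] end={s36} rej; 4/4 deletions ∈↓L.
'bbbbmb': run [56, 49, 40, 29, 21, 12, 1] end={s36} rej; 6/6 del acc.
4 obstructions.

A = [mww, mmmm, wmmw, bbbbmb].


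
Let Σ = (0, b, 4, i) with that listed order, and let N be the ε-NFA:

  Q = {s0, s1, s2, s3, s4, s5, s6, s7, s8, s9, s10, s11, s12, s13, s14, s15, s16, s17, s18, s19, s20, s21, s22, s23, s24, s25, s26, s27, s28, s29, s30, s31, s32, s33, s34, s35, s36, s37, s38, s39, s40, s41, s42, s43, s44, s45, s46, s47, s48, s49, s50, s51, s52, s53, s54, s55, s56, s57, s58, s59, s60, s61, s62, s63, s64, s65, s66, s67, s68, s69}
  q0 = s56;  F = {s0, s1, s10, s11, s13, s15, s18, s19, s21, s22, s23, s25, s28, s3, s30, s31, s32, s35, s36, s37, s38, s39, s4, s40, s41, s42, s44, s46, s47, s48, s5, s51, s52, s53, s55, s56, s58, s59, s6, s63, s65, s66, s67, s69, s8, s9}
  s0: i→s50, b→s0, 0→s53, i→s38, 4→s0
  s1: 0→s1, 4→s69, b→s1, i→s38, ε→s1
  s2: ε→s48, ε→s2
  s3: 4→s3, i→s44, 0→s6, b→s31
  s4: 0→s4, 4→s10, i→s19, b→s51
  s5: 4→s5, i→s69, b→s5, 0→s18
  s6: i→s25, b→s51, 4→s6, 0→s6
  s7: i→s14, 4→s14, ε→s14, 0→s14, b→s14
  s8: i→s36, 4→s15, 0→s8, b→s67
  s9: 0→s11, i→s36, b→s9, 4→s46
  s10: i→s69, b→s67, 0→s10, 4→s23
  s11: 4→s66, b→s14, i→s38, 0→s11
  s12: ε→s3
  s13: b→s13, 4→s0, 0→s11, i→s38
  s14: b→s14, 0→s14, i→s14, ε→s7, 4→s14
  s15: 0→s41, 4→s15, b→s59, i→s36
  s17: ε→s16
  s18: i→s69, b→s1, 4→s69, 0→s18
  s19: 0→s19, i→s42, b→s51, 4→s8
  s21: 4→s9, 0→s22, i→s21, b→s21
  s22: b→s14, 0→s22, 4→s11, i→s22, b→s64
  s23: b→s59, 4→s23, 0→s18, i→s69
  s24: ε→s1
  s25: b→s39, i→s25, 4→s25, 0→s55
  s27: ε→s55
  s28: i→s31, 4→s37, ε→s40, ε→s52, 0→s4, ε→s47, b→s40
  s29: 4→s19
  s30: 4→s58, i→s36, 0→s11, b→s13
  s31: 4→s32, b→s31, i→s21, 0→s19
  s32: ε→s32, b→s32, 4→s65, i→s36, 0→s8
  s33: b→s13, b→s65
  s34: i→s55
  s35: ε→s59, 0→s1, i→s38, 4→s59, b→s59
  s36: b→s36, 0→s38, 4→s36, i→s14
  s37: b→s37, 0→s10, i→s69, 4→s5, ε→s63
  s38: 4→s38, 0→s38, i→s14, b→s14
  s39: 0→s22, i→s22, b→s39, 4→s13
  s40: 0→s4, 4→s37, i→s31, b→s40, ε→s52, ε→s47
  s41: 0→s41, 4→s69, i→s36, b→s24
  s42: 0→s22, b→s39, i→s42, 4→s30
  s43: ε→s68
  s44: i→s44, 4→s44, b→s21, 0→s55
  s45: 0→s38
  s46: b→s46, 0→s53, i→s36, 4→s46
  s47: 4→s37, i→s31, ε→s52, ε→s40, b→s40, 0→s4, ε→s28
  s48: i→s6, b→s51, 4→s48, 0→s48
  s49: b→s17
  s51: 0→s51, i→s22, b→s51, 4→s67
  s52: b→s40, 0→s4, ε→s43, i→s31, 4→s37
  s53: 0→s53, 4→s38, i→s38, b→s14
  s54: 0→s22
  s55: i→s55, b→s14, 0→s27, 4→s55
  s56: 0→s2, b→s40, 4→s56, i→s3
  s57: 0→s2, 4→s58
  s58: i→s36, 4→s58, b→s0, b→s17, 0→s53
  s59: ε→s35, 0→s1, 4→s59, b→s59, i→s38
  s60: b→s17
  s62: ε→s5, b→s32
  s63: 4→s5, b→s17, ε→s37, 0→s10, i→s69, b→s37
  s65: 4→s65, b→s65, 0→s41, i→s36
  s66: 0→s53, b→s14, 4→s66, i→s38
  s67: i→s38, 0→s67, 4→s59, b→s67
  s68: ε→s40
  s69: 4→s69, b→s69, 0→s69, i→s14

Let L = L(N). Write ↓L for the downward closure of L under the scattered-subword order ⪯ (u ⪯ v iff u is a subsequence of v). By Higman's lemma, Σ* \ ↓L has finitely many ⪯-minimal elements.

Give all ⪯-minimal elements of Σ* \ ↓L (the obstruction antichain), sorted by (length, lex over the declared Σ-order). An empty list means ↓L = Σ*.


A = [0bib, b4ii, ii0b, b4404i].

|Q|=70, |F|=46, |δ|=233 (26 ε).
min D↑ (42 st, q0=0, F={22}): 0:0→1,b→2,4→0,i→3 1:0→1,b→4,4→1,i→5 2:0→6,b→2,4→7,i→8 3:0→5,b→8,4→3,i→9 4:0→4,b→4,4→10,i→11 5:0→5,b→4,4→5,i→12 6:0→6,b→4,4→13,i→14 7:0→13,b→7,4→15,i→16 8:0→14,b→8,4→17,i→18 9:0→19,b→18,4→9,i→9 10:0→10,b→10,4→20,i→21 11:0→11,b→22,4→23,i→11 12:0→19,b→24,4→12,i→12 13:0→13,b→10,4→25,i→16 14:0→14,b→4,4→26,i→27 15:0→28,b→15,4→15,i→16 16:0→16,b→16,4→16,i→22 17:0→26,b→17,4→29,i→30 18:0→11,b→18,4→31,i→18 19:0→19,b→22,4→19,i→19 20:0→32,b→20,4→20,i→21 21:0→21,b→22,4→21,i→22 22:0→22,b→22,4→22,i→22 23:0→23,b→22,4→33,i→21 24:0→11,b→24,4→34,i→11 25:0→28,b→20,4→25,i→16 26:0→26,b→10,4→35,i→30 27:0→11,b→24,4→36,i→27 28:0→28,b→32,4→16,i→16 29:0→37,b→29,4→29,i→30 30:0→21,b→30,4→30,i→22 31:0→23,b→31,4→38,i→30 32:0→32,b→32,4→16,i→21 33:0→39,b→22,4→33,i→21 34:0→23,b→34,4→40,i→21 35:0→37,b→20,4→35,i→30 36:0→23,b→34,4→41,i→30 37:0→37,b→32,4→16,i→30 38:0→39,b→38,4→38,i→30 39:0→39,b→22,4→21,i→21 40:0→39,b→40,4→40,i→21 41:0→39,b→40,4→41,i→30 (ε-aug+det+¬).
'0bib': |S_i|=[57, 39, 22, 9, 3] end={s14,s64,s7} rej; 4/4 del acc.
'b4ii': run [57, 48, 33, 6, 2] end={s14,s7} — reject; 4/4 deletions ∈↓L.
'ii0b': run [57, 41, 25, 10, 3] end={s14,s64,s7} — reject; 4/4 deletions ∈↓L.
'b4404i': N↓-sim [57, 48, 33, 23, 10, 5, 2] end={s14,s7} ∉↓L; 6/6 del acc.
4 words, ⪯-incomp.


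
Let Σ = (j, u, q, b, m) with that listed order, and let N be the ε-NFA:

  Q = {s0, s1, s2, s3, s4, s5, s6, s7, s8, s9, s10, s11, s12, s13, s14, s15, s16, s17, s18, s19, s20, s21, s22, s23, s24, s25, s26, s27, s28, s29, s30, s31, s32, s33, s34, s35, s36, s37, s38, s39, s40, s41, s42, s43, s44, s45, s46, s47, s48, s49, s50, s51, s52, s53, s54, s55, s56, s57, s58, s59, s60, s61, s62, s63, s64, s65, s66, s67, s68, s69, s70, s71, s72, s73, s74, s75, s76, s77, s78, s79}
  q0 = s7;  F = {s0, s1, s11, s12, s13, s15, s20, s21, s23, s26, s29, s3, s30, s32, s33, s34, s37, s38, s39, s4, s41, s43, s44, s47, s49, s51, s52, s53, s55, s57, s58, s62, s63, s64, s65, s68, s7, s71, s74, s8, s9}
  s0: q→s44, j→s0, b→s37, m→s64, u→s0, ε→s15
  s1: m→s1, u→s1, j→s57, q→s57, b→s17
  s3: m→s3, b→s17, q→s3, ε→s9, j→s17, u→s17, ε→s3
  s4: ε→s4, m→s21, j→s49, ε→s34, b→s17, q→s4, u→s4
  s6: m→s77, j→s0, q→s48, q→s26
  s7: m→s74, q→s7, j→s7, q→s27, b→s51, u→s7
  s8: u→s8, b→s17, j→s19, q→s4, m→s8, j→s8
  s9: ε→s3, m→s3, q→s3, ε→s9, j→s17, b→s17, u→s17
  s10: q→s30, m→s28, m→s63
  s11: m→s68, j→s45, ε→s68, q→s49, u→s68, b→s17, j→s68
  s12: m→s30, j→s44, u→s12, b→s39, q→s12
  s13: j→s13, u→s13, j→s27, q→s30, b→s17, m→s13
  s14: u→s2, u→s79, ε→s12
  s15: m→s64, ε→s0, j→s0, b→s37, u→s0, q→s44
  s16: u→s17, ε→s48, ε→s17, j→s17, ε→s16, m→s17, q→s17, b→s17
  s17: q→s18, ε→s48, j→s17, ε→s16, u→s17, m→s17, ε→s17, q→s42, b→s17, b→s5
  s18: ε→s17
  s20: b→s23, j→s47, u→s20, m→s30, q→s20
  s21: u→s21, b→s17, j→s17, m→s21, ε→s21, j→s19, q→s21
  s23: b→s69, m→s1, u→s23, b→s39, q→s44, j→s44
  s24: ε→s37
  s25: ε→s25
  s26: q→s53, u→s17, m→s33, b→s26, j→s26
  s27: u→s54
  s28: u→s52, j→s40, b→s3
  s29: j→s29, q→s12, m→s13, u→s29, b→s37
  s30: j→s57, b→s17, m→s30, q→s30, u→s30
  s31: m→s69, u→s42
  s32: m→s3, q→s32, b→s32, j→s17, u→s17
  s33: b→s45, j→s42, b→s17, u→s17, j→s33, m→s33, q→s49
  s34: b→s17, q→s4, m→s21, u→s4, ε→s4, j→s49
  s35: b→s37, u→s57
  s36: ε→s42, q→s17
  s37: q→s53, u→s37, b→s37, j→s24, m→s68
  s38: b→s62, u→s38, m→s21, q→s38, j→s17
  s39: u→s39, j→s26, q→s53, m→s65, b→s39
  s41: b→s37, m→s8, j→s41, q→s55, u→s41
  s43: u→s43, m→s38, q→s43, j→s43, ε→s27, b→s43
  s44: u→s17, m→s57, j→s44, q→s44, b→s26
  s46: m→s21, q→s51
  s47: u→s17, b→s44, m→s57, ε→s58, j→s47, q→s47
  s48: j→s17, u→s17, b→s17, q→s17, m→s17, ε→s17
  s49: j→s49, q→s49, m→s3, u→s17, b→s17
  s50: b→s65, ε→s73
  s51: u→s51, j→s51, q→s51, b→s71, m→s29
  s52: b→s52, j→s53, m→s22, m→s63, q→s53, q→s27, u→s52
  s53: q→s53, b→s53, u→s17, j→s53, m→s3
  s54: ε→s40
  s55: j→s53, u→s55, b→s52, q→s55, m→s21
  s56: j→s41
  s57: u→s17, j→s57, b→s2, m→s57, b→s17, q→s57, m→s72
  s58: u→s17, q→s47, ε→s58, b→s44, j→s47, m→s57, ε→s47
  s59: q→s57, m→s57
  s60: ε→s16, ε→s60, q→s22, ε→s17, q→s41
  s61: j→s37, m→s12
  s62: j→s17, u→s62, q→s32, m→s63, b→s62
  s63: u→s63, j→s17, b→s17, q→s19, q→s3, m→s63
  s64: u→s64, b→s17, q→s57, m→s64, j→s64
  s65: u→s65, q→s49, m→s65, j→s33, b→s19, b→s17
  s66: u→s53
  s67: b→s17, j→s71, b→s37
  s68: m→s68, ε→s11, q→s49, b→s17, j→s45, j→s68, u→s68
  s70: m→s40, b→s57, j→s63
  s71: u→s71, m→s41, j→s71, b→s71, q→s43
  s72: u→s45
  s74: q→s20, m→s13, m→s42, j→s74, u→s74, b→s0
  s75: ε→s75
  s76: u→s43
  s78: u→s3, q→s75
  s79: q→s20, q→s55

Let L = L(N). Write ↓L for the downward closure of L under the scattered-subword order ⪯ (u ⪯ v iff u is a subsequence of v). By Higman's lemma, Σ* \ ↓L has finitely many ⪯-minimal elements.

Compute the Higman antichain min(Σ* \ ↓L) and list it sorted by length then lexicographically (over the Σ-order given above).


Antichain: [mmb, mqju, mbqu, bbqmj].

|Q|=80, |F|=41, |δ|=313 (34 ε).
min D↑ (37 st, q0=0, F={17}): 0:j→0,u→0,q→0,b→1,m→2 1:j→1,u→1,q→1,b→3,m→4 2:j→2,u→2,q→5,b→6,m→7 3:j→3,u→3,q→8,b→3,m→9 4:j→4,u→4,q→10,b→11,m→7 5:j→12,u→5,q→5,b→13,m→14 6:j→6,u→6,q→15,b→11,m→16 7:j→7,u→7,q→14,b→17,m→7 8:j→8,u→8,q→8,b→8,m→18 9:j→9,u→9,q→19,b→11,m→20 10:j→15,u→10,q→10,b→21,m→14 11:j→11,u→11,q→22,b→11,m→23 12:j→12,u→17,q→12,b→15,m→24 13:j→15,u→13,q→15,b→21,m→25 14:j→24,u→14,q→14,b→17,m→14 15:j→15,u→17,q→15,b→26,m→24 16:j→16,u→16,q→24,b→17,m→16 17:j→17,u→17,q→17,b→17,m→17 18:j→17,u→18,q→18,b→27,m→28 19:j→22,u→19,q→19,b→29,m→28 20:j→20,u→20,q→30,b→17,m→20 21:j→26,u→21,q→22,b→21,m→31 22:j→22,u→17,q→22,b→22,m→32 23:j→23,u→23,q→33,b→17,m→23 24:j→24,u→17,q→24,b→17,m→24 25:j→24,u→25,q→24,b→17,m→25 26:j→26,u→17,q→22,b→26,m→34 27:j→17,u→27,q→35,b→27,m→36 28:j→17,u→28,q→28,b→17,m→28 29:j→22,u→29,q→22,b→29,m→36 30:j→33,u→30,q→30,b→17,m→28 31:j→34,u→31,q→33,b→17,m→31 32:j→17,u→17,q→32,b→17,m→32 33:j→33,u→17,q→33,b→17,m→32 34:j→34,u→17,q→33,b→17,m→34 35:j→17,u→17,q→35,b→35,m→32 36:j→17,u→36,q→32,b→17,m→36.
'mmb': N↓-sim [57, 53, 31, 9] end={s16,s17,s18,s19,s2,s42,s45,s48,s5} — reject; 3/3 del acc.
'mqju': N↓-sim [57, 53, 41, 20, 7] end={s16,s17,s18,s42,s45,s48,s5} ∉↓L; 4/4 del acc.
'mbqu': N↓-sim [57, 53, 38, 22, 9] end={s16,s17,s18,s40,s42,s45,s48,s5,s54} ∉↓L; 4/4 deletions ∈↓L.
'bbqmj': N↓-sim [57, 52, 39, 25, 15, 7] end={s16,s17,s18,s19,s42,s48,s5} rej; 5/5 del acc.
4 obstructions.


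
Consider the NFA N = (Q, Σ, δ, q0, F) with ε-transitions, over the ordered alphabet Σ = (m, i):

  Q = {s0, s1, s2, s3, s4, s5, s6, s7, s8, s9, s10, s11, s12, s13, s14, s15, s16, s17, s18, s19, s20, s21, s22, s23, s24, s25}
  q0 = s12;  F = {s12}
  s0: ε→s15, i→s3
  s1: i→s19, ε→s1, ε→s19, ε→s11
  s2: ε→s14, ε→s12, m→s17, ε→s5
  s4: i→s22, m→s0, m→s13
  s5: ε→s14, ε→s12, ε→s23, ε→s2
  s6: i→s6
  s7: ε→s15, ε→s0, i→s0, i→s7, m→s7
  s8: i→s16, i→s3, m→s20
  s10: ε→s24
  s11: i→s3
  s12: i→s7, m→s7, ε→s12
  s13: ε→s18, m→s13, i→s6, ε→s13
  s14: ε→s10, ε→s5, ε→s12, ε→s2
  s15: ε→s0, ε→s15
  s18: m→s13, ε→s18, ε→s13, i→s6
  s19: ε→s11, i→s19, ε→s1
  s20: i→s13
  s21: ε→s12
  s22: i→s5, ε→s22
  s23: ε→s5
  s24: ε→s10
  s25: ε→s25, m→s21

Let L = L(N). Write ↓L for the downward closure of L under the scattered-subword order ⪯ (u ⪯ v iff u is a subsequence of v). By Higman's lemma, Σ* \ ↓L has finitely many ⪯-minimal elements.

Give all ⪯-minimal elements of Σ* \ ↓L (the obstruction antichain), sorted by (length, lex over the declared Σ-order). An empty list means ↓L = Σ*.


A = [m, i].

|Q|=26, |F|=1, |δ|=56 (32 ε).
min D↑ (2 st, q0=0, F={1}): 0:m→1,i→1 1:m→1,i→1 (ε-aug+det+¬).
'm': |S_i|=[5, 4] end={s0,s15,s3,s7} — reject; 1/1 del acc.
'i': |S_i|=[5, 4] end={s0,s15,s3,s7} — reject; 1/1 del acc.
2 words, ⪯-incomp.


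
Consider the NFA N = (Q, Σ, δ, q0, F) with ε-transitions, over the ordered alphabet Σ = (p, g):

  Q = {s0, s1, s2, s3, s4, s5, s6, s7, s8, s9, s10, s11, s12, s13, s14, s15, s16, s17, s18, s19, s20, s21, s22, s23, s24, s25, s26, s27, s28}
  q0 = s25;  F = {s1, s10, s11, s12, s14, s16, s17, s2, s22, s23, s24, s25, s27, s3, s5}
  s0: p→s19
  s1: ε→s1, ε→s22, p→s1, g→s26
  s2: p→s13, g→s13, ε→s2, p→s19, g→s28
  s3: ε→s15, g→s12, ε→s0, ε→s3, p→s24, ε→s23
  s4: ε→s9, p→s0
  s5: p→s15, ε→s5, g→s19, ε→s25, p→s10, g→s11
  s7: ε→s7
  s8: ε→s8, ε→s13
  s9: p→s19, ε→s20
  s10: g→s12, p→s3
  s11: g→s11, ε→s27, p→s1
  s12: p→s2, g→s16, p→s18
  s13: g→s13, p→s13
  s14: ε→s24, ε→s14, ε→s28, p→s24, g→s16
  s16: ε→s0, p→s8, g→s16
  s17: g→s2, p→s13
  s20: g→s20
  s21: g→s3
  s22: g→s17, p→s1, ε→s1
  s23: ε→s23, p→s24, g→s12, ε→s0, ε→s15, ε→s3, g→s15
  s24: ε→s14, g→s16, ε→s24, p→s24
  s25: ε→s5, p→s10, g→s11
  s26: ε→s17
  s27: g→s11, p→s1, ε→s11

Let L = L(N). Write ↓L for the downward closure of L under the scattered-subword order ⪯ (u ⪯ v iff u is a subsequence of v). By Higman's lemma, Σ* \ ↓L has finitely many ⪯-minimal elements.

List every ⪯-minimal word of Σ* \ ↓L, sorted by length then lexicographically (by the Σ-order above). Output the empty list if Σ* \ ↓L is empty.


A = [pgpp, pgpg, pggp, gpgp, pppgp, gpggg].

|Q|=29, |F|=15, |δ|=72 (29 ε).
min D↑ (11 st, q0=0, F={10}): 0:p→1,g→2 1:p→3,g→4 2:p→5,g→2 3:p→6,g→4 4:p→7,g→8 5:p→5,g→9 6:p→6,g→8 7:p→10,g→10 8:p→10,g→8 9:p→10,g→7 10:p→10,g→10 [Hopcroft].
'pgpp': N↓-sim [23, 19, 12, 6, 2] end={s13,s19} ∉↓L; 4/4 single-dels accept.
'pgpg': N↓-sim [23, 19, 12, 6, 2] end={s13,s28} ∉↓L; 4/4 single-dels accept.
'pggp': run [23, 19, 12, 7, 3] end={s13,s19,s8} rej; 4/4 del acc.
'gpgp': run [23, 16, 10, 6, 2] end={s13,s19} — reject; 4/4 del acc.
'pppgp': |S_i|=[23, 19, 18, 14, 9, 3] end={s13,s19,s8} ∉↓L; 5/5 deletions ∈↓L.
'gpggg': run [23, 16, 10, 6, 4, 2] end={s13,s28} rej; 5/5 single-dels accept.
6 minimals (antichain).


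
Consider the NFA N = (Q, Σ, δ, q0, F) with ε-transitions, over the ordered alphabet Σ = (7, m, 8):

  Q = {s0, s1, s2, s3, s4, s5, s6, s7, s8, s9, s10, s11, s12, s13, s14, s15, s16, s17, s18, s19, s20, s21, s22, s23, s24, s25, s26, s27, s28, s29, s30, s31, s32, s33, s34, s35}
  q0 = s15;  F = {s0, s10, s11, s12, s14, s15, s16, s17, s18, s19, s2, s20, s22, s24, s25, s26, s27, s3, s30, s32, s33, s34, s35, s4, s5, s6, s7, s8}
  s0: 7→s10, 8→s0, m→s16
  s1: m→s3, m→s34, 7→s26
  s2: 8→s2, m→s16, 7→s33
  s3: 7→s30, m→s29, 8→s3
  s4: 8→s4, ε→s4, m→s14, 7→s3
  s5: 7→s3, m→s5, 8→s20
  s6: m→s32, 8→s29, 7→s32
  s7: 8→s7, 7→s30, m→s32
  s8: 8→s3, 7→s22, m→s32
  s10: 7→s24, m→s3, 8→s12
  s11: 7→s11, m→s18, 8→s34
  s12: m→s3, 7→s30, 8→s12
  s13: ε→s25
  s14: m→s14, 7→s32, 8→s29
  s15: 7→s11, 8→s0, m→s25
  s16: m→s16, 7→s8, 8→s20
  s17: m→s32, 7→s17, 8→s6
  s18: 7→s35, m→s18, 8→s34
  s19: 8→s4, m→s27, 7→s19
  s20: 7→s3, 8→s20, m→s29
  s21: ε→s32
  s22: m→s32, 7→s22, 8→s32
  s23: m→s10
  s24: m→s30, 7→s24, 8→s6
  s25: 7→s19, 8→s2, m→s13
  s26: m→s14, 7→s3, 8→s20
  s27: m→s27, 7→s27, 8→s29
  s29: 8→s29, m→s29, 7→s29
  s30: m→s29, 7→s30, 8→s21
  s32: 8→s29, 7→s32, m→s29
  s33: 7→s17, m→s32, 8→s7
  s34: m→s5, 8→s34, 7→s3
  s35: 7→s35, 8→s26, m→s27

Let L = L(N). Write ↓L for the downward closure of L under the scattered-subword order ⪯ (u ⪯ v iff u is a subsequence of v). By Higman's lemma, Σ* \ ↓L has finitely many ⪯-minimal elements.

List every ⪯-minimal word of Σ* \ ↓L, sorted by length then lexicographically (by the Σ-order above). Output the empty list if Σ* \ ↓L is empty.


|Q|=36, |F|=28, |δ|=94 (3 ε).
min D↑ (29 st, q0=0, F={22}): 0:7→1,m→2,8→3 1:7→1,m→4,8→5 2:7→6,m→2,8→7 3:7→8,m→9,8→3 4:7→10,m→4,8→5 5:7→11,m→12,8→5 6:7→6,m→13,8→14 7:7→15,m→9,8→7 8:7→16,m→11,8→17 9:7→18,m→9,8→19 10:7→10,m→13,8→20 11:7→21,m→22,8→11 12:7→11,m→12,8→19 13:7→13,m→13,8→22 14:7→11,m→23,8→14 15:7→24,m→25,8→26 16:7→16,m→21,8→27 17:7→21,m→11,8→17 18:7→28,m→25,8→11 19:7→11,m→22,8→19 20:7→11,m→23,8→19 21:7→21,m→22,8→25 22:7→22,m→22,8→22 23:7→25,m→23,8→22 24:7→24,m→25,8→27 25:7→25,m→22,8→22 26:7→21,m→25,8→26 27:7→25,m→25,8→22 28:7→28,m→25,8→25.
'787m': run [31, 25, 14, 5, 1] end={s29} rej; 4/4 single-dels accept.
'm7m8': run [31, 25, 18, 4, 1] end={s29} — reject; 4/4 del acc.
'87mm': |S_i|=[31, 23, 14, 5, 1] end={s29} ∉↓L; 4/4 single-dels accept.
'8m8m': |S_i|=[31, 23, 11, 6, 1] end={s29} — reject; 4/4 deletions ∈↓L.
'87788': |S_i|=[31, 23, 14, 8, 4, 1] end={s29} rej; 5/5 deletions ∈↓L.
'7m788m': N↓-sim [31, 25, 13, 10, 8, 6, 1] end={s29} ∉↓L; 6/6 deletions ∈↓L.
6 obstructions.

Antichain: [787m, m7m8, 87mm, 8m8m, 87788, 7m788m].


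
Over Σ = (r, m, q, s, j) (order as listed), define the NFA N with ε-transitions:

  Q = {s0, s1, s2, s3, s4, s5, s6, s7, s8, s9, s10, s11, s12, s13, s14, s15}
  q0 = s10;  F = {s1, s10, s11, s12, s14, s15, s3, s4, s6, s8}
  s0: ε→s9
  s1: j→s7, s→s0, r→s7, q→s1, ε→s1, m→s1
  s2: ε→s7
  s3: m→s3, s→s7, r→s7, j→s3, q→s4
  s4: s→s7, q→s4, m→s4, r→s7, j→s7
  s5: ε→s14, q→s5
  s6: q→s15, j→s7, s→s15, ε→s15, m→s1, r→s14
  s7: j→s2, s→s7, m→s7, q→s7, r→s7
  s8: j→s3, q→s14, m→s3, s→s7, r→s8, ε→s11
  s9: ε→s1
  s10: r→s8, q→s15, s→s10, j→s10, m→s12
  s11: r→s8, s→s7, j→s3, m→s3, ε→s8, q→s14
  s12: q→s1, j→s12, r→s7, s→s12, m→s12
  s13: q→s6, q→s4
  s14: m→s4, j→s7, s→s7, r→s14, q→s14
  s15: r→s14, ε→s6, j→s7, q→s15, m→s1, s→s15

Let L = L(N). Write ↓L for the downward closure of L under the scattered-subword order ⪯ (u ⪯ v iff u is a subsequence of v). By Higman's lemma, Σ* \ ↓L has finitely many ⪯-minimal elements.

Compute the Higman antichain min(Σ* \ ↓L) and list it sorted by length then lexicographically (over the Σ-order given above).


|Q|=16, |F|=10, |δ|=67 (9 ε).
min D↑ (9 st, q0=0, F={6}): 0:r→1,m→2,q→3,s→0,j→0 1:r→1,m→4,q→5,s→6,j→4 2:r→6,m→2,q→7,s→2,j→2 3:r→5,m→7,q→3,s→3,j→6 4:r→6,m→4,q→8,s→6,j→4 5:r→5,m→8,q→5,s→6,j→6 6:r→6,m→6,q→6,s→6,j→6 7:r→6,m→7,q→7,s→7,j→6 8:r→6,m→8,q→8,s→6,j→6 [Hopcroft].
'rs': run [14, 7, 2] end={s2,s7} — reject; 2/2 del acc.
'mr': |S_i|=[14, 8, 2] end={s2,s7} ∉↓L; 2/2 del acc.
'qj': run [14, 9, 2] end={s2,s7} rej; 2/2 single-dels accept.
'rjr': N↓-sim [14, 7, 4, 2] end={s2,s7} — reject; 3/3 single-dels accept.
4 minimals (antichain).

A = [rs, mr, qj, rjr].


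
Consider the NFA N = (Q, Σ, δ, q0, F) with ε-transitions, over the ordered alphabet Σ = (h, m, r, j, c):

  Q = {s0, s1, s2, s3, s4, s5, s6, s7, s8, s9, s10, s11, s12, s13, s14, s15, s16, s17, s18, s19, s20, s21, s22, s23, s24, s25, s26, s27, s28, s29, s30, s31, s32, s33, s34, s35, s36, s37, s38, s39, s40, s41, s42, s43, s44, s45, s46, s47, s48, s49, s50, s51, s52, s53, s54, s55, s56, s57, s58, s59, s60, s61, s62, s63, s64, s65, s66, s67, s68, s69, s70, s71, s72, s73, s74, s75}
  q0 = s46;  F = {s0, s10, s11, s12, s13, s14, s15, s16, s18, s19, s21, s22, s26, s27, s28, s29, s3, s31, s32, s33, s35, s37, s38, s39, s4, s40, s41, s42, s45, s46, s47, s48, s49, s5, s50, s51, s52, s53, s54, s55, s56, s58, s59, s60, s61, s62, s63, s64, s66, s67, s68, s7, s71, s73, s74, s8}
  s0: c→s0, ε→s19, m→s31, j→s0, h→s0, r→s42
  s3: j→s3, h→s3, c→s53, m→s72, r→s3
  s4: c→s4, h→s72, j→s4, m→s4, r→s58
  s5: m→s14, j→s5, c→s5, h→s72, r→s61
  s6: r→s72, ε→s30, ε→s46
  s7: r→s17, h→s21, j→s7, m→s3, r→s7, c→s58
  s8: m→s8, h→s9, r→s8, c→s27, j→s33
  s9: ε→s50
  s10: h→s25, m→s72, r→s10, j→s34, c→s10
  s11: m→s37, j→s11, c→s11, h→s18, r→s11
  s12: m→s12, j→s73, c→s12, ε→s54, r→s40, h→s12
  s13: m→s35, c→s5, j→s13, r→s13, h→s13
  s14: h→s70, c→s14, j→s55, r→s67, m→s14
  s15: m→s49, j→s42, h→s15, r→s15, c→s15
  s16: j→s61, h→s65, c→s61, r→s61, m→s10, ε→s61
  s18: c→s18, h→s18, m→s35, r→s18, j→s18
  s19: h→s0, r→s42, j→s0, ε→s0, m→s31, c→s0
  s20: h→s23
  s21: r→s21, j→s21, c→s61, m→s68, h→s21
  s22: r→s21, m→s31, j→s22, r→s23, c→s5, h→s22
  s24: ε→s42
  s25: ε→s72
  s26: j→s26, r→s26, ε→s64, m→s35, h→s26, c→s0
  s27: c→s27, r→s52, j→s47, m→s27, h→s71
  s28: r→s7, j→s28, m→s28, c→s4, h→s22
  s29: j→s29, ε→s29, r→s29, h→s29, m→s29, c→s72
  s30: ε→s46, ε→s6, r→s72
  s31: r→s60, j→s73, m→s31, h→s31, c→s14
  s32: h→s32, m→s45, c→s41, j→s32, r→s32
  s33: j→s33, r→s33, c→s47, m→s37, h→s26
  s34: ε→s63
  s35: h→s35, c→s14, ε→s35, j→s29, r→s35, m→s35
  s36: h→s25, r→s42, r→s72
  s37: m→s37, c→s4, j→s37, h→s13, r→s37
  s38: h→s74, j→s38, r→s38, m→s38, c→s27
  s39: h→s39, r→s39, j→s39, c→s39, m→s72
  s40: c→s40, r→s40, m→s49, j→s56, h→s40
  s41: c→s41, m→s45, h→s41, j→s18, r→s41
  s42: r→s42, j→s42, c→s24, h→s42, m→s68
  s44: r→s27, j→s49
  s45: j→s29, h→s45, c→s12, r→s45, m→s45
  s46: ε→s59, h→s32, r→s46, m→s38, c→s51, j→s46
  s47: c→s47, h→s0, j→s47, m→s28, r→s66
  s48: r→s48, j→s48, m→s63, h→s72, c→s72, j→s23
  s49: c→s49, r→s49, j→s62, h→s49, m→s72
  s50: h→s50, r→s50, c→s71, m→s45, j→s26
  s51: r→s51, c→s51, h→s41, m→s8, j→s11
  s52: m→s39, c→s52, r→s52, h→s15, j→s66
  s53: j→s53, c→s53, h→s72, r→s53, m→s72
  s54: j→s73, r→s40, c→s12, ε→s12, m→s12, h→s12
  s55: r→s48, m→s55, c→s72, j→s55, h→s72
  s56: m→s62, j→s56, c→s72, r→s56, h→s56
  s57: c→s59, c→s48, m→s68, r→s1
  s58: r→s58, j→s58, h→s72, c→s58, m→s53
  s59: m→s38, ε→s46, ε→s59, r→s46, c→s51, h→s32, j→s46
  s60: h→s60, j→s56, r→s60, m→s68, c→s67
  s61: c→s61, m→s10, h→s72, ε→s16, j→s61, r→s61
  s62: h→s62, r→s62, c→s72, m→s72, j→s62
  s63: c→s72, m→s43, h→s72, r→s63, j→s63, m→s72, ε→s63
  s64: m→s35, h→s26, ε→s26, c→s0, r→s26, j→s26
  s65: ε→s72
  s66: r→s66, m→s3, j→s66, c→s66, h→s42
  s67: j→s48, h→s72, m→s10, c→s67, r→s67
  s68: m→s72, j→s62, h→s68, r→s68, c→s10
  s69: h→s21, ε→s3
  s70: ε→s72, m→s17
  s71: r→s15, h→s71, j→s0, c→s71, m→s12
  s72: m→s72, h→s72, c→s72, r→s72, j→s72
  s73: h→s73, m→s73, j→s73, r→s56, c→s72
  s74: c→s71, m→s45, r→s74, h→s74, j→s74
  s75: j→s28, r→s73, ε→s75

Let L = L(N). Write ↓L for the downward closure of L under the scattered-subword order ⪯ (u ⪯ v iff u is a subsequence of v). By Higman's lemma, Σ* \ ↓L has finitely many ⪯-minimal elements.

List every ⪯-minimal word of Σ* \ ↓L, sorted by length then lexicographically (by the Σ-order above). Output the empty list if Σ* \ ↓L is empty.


|Q|=76, |F|=56, |δ|=331 (26 ε).
min D↑ (52 st, q0=0, F={19}): 0:h→1,m→2,r→0,j→0,c→3 1:h→1,m→4,r→1,j→1,c→5 2:h→6,m→2,r→2,j→2,c→7 3:h→5,m→8,r→3,j→9,c→3 4:h→4,m→4,r→4,j→10,c→11 5:h→5,m→4,r→5,j→12,c→5 6:h→6,m→4,r→6,j→6,c→13 7:h→13,m→7,r→14,j→15,c→7 8:h→16,m→8,r→8,j→17,c→7 9:h→12,m→18,r→9,j→9,c→9 10:h→10,m→10,r→10,j→10,c→19 11:h→11,m→11,r→20,j→21,c→11 12:h→12,m→22,r→12,j→12,c→12 13:h→13,m→11,r→23,j→24,c→13 14:h→23,m→25,r→14,j→26,c→14 15:h→24,m→27,r→26,j→15,c→15 16:h→16,m→4,r→16,j→28,c→13 17:h→28,m→18,r→17,j→17,c→15 18:h→29,m→18,r→18,j→18,c→30 19:h→19,m→19,r→19,j→19,c→19 20:h→20,m→31,r→20,j→32,c→20 21:h→21,m→21,r→32,j→21,c→19 22:h→22,m→22,r→22,j→10,c→33 23:h→23,m→31,r→23,j→34,c→23 24:h→24,m→35,r→34,j→24,c→24 25:h→25,m→19,r→25,j→25,c→25 26:h→34,m→36,r→26,j→26,c→26 27:h→37,m→27,r→38,j→27,c→30 28:h→28,m→22,r→28,j→28,c→24 29:h→29,m→22,r→29,j→29,c→39 30:h→19,m→30,r→40,j→30,c→30 31:h→31,m→19,r→31,j→41,c→31 32:h→32,m→41,r→32,j→32,c→19 33:h→19,m→33,r→42,j→43,c→33 34:h→34,m→44,r→34,j→34,c→34 35:h→35,m→35,r→45,j→21,c→33 36:h→36,m→19,r→36,j→36,c→46 37:h→37,m→35,r→47,j→37,c→39 38:h→47,m→36,r→38,j→38,c→40 39:h→19,m→33,r→48,j→39,c→39 40:h→19,m→46,r→40,j→40,c→40 41:h→41,m→19,r→41,j→41,c→19 42:h→19,m→49,r→42,j→50,c→42 43:h→19,m→43,r→50,j→43,c→19 44:h→44,m→19,r→44,j→41,c→49 45:h→45,m→44,r→45,j→32,c→42 46:h→19,m→19,r→46,j→46,c→46 47:h→47,m→44,r→47,j→47,c→48 48:h→19,m→49,r→48,j→48,c→48 49:h→19,m→19,r→49,j→51,c→49 50:h→19,m→51,r→50,j→50,c→19 51:h→19,m→19,r→51,j→51,c→19 (ε-aug+det+¬).
'hmjc': N↓-sim [66, 50, 26, 11, 1] end={s72} — reject; 4/4 deletions ∈↓L.
'mcrmm': run [66, 59, 46, 30, 12, 2] end={s43,s72} — reject; 5/5 single-dels accept.
'cjmch': N↓-sim [66, 61, 47, 35, 20, 5] end={s17,s25,s65,s70,s72} ∉↓L; 5/5 single-dels accept.
3 obstructions.

Antichain: [hmjc, mcrmm, cjmch].


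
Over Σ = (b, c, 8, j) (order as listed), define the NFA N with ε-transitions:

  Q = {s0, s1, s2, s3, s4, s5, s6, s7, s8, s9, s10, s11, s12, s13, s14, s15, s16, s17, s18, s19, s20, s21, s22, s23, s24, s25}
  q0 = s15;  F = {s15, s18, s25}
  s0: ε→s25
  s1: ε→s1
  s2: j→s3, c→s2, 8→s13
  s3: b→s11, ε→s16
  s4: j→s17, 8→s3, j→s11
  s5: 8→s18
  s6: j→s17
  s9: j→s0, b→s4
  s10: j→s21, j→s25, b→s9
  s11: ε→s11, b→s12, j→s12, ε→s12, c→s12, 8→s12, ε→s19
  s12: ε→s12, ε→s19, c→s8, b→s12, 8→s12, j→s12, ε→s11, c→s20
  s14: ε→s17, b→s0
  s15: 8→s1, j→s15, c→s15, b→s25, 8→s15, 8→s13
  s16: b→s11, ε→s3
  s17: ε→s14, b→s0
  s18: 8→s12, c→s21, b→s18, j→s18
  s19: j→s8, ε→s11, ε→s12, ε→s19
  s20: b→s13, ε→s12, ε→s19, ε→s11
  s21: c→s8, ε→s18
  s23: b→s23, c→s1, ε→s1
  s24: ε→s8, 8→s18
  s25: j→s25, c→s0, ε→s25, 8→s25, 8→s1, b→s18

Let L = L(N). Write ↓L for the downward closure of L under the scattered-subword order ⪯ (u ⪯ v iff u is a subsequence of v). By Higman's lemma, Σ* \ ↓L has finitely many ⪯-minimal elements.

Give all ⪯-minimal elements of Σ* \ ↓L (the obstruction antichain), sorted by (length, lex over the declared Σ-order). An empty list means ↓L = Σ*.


|Q|=26, |F|=3, |δ|=69 (22 ε).
min D↑ (4 st, q0=0, F={3}): 0:b→1,c→0,8→0,j→0 1:b→2,c→1,8→1,j→1 2:b→2,c→2,8→3,j→2 3:b→3,c→3,8→3,j→3.
'bb8': N↓-sim [12, 11, 8, 6] end={s11,s12,s13,s19,s20,s8} ∉↓L; 3/3 del acc.
1 words, ⪯-incomp.

Antichain: [bb8].


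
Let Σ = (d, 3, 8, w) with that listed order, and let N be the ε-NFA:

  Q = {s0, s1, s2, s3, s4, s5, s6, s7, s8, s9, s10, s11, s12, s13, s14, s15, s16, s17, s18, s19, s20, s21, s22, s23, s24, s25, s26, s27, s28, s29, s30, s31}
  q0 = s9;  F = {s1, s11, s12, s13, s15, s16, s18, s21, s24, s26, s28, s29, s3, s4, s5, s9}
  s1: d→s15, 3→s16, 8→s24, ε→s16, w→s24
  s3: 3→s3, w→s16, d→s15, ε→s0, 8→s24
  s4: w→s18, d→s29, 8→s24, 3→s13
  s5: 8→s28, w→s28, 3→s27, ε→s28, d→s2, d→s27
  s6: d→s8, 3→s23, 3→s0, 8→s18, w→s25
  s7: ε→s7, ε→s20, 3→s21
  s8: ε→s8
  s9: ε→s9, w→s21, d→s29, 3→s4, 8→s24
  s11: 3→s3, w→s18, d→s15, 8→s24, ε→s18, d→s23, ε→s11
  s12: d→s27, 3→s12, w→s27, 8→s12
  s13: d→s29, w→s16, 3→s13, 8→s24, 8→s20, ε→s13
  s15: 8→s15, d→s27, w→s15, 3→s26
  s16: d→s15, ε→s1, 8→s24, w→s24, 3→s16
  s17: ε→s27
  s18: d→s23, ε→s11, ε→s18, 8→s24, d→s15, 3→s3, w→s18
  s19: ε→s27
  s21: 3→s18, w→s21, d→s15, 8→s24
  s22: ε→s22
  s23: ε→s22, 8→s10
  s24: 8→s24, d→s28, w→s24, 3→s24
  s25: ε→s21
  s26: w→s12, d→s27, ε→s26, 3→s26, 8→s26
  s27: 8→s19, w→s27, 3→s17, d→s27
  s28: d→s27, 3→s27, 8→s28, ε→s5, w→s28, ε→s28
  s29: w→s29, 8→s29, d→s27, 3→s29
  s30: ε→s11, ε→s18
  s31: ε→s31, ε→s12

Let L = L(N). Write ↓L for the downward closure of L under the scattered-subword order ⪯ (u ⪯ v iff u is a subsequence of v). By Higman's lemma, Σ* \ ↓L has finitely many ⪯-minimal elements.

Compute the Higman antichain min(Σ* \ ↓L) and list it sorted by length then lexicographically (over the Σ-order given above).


Antichain: [dd, 8d3, wd3ww, 33wwd3].

|Q|=32, |F|=16, |δ|=104 (25 ε).
min D↑ (14 st, q0=0, F={5}): 0:d→1,3→2,8→3,w→4 1:d→5,3→1,8→1,w→1 2:d→1,3→6,8→3,w→7 3:d→8,3→3,8→3,w→3 4:d→9,3→7,8→3,w→4 5:d→5,3→5,8→5,w→5 6:d→1,3→6,8→3,w→10 7:d→9,3→11,8→3,w→7 8:d→5,3→5,8→8,w→8 9:d→5,3→12,8→9,w→9 10:d→9,3→10,8→3,w→3 11:d→9,3→11,8→3,w→10 12:d→5,3→12,8→12,w→13 13:d→5,3→13,8→13,w→5 [Hopcroft].
'dd': run [25, 13, 4] end={s17,s19,s2,s27} rej; 2/2 del acc.
'8d3': run [25, 13, 6, 3] end={s17,s19,s27} — reject; 3/3 del acc.
'wd3ww': run [25, 21, 12, 5, 4, 3] end={s17,s19,s27} — reject; 5/5 del acc.
'33wwd3': N↓-sim [25, 23, 17, 13, 11, 6, 3] end={s17,s19,s27} — reject; 6/6 del acc.
4 obstructions.
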